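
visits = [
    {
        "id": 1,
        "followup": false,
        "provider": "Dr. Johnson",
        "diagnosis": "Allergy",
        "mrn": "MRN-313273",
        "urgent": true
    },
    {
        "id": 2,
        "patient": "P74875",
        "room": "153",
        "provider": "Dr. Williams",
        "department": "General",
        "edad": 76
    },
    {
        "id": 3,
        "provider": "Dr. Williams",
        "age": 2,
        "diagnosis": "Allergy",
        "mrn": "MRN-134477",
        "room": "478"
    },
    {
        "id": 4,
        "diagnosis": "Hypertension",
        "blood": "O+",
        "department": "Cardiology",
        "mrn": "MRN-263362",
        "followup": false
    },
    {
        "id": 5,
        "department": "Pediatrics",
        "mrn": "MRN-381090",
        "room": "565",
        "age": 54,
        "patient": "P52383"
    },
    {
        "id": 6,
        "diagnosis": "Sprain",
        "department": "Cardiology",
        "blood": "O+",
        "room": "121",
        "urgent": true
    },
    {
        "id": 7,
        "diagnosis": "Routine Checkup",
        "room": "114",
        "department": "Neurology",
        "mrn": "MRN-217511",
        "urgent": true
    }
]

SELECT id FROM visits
[1, 2, 3, 4, 5, 6, 7]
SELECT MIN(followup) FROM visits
False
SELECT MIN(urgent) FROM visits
True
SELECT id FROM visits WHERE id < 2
[1]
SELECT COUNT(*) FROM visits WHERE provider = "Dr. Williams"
2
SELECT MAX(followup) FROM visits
False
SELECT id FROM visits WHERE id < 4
[1, 2, 3]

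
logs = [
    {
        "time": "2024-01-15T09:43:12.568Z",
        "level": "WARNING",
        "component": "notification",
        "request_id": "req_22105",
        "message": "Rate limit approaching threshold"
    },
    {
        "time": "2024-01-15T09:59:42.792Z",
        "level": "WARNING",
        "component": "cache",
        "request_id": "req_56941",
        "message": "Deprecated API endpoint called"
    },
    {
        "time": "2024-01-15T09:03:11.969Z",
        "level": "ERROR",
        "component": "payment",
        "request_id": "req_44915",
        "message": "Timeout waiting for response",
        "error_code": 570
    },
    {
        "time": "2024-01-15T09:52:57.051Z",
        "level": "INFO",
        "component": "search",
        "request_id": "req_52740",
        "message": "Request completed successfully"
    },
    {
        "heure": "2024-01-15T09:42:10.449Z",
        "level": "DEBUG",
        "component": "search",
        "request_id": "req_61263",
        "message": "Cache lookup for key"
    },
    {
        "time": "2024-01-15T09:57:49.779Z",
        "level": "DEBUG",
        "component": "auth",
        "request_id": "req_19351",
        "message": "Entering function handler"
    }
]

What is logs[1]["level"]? "WARNING"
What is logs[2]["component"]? "payment"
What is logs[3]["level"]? "INFO"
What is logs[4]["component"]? "search"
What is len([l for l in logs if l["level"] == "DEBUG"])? 2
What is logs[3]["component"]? "search"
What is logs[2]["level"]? "ERROR"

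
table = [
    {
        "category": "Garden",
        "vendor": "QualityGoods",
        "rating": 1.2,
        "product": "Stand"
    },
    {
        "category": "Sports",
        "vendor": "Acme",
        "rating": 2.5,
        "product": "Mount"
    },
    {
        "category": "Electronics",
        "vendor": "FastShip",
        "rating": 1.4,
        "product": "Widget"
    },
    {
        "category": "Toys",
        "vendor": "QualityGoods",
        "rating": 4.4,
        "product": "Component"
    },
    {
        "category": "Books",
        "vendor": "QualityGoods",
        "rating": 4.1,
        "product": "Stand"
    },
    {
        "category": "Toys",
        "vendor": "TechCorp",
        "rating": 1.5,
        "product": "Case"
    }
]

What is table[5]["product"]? "Case"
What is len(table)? 6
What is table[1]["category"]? "Sports"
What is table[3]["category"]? "Toys"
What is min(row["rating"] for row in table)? 1.2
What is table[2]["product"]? "Widget"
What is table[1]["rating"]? 2.5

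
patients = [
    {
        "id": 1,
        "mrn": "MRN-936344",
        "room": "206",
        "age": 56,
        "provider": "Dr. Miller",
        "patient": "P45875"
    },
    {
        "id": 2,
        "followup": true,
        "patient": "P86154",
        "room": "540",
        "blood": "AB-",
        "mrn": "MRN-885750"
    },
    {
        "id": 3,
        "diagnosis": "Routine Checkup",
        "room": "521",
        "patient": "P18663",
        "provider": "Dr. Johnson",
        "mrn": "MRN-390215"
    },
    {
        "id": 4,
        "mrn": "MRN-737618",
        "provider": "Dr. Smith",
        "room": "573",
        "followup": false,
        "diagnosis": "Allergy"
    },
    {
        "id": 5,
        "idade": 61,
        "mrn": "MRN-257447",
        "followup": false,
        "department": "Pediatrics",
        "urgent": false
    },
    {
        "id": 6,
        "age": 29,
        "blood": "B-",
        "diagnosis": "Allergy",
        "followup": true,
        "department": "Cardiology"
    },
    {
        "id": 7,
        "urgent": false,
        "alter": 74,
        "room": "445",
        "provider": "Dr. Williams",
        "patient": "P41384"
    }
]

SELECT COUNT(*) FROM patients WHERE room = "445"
1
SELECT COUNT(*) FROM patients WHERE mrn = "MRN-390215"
1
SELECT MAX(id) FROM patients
7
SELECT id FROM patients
[1, 2, 3, 4, 5, 6, 7]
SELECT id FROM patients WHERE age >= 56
[1]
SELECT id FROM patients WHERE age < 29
[]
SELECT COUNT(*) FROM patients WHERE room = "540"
1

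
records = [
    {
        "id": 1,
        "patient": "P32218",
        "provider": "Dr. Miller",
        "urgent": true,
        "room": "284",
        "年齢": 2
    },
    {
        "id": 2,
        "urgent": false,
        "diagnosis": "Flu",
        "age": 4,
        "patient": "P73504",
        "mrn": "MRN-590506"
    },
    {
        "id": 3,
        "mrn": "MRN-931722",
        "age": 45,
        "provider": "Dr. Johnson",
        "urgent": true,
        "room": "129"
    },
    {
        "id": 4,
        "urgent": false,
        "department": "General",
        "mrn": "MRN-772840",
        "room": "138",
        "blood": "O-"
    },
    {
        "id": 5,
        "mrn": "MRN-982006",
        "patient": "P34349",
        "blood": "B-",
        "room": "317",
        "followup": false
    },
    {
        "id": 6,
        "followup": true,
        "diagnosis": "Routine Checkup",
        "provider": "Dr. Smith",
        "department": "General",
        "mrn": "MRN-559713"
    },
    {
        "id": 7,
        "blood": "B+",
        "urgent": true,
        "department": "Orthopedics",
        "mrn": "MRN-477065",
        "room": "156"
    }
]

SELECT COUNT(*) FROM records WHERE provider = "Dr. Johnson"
1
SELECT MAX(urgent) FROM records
True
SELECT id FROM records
[1, 2, 3, 4, 5, 6, 7]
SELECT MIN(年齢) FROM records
2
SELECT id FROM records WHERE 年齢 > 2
[]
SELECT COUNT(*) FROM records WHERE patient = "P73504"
1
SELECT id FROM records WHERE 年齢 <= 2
[1]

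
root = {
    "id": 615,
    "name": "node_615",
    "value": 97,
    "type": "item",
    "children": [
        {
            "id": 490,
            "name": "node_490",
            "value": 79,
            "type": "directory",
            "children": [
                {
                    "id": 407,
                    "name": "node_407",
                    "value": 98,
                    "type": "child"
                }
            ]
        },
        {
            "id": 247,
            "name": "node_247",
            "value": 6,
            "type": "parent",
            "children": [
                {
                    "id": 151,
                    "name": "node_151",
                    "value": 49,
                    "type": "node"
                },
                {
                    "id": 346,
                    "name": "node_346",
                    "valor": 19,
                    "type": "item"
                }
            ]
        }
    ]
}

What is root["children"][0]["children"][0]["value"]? 98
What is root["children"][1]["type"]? "parent"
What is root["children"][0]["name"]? "node_490"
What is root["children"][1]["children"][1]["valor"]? 19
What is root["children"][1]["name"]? "node_247"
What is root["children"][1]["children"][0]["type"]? "node"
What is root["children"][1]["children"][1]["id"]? 346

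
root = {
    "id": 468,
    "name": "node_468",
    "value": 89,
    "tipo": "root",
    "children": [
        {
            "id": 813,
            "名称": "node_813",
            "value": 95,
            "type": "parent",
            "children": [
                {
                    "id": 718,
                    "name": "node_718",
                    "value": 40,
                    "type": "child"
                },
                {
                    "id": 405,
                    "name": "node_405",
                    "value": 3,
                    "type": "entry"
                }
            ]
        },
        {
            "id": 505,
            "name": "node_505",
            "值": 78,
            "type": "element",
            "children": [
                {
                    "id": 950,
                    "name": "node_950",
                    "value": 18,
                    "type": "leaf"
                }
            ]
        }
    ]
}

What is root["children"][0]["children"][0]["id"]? 718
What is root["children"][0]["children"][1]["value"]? 3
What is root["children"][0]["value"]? 95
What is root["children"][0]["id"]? 813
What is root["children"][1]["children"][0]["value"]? 18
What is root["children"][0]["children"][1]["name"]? "node_405"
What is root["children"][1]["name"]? "node_505"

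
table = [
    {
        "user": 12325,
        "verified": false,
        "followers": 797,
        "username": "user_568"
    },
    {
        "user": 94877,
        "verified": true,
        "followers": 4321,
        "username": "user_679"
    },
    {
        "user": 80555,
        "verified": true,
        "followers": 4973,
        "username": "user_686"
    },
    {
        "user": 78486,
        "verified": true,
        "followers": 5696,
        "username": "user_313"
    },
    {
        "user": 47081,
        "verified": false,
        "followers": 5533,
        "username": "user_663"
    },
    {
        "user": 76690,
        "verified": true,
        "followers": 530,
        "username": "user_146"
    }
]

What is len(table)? 6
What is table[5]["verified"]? True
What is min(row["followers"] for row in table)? 530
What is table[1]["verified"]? True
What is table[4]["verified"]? False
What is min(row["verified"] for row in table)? False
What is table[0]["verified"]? False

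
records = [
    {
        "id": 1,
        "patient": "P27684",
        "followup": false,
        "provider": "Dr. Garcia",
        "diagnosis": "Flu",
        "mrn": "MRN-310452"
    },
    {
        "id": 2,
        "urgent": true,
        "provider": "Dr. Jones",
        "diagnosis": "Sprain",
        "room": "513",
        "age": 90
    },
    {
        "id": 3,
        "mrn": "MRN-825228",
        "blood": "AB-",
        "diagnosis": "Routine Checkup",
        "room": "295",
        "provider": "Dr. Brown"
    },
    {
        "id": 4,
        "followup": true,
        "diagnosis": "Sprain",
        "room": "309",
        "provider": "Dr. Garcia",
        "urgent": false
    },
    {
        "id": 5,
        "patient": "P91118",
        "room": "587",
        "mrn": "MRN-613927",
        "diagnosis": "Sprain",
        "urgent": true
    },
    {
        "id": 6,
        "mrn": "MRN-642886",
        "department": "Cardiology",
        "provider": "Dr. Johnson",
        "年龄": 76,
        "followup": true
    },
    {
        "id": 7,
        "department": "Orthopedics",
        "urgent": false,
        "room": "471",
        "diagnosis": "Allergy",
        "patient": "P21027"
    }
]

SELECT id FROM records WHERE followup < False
[]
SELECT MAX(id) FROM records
7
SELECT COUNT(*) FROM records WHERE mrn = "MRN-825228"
1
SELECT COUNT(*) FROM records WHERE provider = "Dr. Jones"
1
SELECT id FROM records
[1, 2, 3, 4, 5, 6, 7]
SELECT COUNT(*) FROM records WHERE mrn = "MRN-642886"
1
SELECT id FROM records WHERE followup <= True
[1, 4, 6]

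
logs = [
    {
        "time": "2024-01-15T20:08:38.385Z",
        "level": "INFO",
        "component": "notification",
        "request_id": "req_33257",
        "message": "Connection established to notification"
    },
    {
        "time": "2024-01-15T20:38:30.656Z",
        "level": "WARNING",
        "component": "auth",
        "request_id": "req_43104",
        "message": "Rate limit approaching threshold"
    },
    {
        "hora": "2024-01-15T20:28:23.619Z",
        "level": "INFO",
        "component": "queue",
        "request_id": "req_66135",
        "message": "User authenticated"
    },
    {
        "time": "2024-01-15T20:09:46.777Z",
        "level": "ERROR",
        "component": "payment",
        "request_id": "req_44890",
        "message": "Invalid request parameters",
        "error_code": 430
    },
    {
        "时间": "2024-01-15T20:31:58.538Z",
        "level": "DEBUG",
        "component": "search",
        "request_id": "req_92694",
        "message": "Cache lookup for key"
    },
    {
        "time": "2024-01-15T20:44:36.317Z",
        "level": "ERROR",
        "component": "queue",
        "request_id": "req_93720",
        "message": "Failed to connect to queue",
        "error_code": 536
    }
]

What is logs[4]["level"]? "DEBUG"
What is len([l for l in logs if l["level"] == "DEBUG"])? 1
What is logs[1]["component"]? "auth"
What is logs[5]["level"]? "ERROR"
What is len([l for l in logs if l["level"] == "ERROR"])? 2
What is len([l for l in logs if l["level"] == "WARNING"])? 1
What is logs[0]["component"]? "notification"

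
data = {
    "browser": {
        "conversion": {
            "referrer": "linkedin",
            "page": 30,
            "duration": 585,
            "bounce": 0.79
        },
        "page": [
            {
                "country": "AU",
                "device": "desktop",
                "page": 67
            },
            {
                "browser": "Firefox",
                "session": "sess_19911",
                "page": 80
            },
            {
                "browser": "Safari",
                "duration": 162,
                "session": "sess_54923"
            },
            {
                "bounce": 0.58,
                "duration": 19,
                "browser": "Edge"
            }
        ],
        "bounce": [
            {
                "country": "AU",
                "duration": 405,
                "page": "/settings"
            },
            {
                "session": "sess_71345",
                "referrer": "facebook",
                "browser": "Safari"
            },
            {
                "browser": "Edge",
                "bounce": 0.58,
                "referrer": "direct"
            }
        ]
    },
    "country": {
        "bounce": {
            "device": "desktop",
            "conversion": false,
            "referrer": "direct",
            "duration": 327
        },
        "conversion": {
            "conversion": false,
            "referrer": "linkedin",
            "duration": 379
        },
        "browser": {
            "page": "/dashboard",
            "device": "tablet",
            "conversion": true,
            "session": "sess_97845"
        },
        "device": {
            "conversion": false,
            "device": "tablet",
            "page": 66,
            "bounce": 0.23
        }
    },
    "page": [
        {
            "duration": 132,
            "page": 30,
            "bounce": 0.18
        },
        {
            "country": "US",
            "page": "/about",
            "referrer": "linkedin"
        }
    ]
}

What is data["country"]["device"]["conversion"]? False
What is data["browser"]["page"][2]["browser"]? "Safari"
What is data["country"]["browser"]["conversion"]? True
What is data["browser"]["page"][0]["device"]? "desktop"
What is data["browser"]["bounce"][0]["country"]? "AU"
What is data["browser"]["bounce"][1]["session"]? "sess_71345"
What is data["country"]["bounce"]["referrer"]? "direct"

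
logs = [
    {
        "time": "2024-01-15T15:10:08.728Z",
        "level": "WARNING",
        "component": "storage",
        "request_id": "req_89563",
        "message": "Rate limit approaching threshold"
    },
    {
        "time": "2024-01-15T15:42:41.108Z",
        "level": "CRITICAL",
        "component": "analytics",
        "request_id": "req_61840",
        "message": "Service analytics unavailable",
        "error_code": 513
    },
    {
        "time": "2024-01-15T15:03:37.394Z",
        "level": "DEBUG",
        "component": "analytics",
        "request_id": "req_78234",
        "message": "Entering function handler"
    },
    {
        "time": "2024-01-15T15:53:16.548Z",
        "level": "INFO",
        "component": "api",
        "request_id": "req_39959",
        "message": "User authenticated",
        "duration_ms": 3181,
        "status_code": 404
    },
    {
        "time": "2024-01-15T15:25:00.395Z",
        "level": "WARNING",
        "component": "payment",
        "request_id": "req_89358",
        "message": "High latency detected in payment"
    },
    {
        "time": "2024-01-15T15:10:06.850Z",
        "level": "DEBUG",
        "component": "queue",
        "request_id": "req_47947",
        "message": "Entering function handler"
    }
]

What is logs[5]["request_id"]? "req_47947"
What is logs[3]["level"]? "INFO"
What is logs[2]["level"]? "DEBUG"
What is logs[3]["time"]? "2024-01-15T15:53:16.548Z"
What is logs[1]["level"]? "CRITICAL"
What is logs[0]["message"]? "Rate limit approaching threshold"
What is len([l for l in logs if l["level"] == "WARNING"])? 2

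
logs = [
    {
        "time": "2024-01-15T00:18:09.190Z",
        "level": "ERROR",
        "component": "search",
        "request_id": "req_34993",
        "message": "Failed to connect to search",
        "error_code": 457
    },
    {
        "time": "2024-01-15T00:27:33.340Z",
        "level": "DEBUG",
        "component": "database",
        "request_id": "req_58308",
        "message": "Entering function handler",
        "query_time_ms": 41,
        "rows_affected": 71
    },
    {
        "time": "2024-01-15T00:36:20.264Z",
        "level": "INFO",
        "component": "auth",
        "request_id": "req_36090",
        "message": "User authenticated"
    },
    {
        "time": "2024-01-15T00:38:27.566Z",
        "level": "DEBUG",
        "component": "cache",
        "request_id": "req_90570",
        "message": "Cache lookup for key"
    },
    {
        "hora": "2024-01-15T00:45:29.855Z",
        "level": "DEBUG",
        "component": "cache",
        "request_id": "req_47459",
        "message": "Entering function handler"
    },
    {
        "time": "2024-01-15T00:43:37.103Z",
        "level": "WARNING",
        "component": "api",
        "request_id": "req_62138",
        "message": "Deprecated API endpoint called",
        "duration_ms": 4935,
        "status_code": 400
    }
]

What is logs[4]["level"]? "DEBUG"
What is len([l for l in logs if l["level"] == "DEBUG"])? 3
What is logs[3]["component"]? "cache"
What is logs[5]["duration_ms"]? 4935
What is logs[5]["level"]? "WARNING"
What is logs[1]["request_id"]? "req_58308"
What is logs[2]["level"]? "INFO"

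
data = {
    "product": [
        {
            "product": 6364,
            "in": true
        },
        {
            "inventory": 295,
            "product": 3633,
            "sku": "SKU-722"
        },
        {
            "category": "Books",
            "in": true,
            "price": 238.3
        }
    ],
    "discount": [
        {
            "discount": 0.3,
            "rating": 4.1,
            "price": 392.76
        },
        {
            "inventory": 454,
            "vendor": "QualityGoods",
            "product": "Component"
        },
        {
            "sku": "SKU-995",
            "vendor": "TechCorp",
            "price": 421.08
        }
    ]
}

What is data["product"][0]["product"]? 6364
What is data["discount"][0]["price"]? 392.76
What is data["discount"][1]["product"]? "Component"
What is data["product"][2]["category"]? "Books"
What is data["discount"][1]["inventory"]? 454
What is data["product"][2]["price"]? 238.3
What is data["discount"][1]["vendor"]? "QualityGoods"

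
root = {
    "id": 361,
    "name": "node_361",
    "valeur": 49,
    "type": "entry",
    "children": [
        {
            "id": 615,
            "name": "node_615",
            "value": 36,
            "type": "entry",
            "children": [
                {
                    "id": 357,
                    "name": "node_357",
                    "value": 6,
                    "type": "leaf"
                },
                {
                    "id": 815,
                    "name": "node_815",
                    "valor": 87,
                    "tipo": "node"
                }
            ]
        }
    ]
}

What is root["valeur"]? 49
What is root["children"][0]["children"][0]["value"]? 6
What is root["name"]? "node_361"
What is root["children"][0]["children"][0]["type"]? "leaf"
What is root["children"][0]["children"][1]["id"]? 815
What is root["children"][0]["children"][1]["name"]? "node_815"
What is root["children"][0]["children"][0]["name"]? "node_357"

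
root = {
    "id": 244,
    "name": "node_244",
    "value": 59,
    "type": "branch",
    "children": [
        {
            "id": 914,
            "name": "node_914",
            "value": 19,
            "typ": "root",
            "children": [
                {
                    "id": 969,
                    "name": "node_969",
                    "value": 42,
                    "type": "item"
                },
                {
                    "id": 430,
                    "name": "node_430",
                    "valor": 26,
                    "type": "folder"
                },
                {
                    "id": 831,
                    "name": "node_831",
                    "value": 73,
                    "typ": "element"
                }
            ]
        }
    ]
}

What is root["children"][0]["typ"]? "root"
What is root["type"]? "branch"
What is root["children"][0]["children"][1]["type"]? "folder"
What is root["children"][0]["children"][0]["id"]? 969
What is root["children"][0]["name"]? "node_914"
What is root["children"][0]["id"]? 914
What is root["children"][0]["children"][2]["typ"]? "element"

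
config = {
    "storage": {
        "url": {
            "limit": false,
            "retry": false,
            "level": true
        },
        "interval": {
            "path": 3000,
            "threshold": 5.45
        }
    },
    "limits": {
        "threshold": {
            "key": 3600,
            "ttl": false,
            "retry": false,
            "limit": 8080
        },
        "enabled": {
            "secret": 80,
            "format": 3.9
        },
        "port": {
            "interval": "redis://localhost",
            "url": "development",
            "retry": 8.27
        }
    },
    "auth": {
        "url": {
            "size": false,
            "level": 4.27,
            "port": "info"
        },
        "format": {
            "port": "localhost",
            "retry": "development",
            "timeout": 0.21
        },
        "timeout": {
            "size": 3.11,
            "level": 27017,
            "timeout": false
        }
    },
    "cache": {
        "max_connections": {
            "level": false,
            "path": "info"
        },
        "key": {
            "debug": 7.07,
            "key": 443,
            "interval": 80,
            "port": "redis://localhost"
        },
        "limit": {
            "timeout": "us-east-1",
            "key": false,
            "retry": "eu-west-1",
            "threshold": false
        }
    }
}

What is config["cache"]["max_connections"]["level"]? False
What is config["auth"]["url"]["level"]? 4.27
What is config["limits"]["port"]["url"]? "development"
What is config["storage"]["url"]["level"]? True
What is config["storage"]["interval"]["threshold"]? 5.45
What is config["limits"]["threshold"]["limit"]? 8080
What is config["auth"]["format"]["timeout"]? 0.21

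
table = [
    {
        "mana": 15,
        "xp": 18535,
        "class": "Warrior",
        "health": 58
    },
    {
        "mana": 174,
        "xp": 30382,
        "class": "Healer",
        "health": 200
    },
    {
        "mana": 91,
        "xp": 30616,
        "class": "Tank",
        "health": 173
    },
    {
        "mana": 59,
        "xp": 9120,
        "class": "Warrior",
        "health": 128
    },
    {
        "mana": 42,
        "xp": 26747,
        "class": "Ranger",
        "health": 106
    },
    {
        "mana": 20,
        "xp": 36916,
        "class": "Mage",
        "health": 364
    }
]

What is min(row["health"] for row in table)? 58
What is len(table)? 6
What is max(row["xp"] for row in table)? 36916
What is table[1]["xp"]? 30382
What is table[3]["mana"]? 59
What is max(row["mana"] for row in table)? 174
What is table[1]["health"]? 200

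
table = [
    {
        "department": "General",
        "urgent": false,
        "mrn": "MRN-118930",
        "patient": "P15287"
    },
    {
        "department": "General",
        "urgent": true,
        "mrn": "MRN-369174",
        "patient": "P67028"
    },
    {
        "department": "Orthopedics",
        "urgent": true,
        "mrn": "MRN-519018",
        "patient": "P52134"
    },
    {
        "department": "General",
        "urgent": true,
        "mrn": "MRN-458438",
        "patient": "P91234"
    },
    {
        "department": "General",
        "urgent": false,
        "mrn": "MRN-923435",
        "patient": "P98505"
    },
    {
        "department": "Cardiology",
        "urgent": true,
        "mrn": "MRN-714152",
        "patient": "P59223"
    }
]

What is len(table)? 6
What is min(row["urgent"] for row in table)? False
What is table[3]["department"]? "General"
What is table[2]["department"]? "Orthopedics"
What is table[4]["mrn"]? "MRN-923435"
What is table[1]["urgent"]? True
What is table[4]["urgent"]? False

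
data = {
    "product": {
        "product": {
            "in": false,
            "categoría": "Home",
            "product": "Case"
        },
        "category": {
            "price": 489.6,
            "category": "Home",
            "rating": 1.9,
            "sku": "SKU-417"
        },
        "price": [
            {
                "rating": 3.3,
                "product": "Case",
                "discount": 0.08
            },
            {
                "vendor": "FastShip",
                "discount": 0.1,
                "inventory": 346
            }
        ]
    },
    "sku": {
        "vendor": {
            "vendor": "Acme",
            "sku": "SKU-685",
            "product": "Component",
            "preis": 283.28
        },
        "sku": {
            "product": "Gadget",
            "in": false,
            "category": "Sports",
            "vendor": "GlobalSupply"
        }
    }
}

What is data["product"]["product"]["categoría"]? "Home"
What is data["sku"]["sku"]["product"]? "Gadget"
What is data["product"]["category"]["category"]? "Home"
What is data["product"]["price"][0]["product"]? "Case"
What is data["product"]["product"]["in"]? False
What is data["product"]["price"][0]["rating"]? 3.3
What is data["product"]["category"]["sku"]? "SKU-417"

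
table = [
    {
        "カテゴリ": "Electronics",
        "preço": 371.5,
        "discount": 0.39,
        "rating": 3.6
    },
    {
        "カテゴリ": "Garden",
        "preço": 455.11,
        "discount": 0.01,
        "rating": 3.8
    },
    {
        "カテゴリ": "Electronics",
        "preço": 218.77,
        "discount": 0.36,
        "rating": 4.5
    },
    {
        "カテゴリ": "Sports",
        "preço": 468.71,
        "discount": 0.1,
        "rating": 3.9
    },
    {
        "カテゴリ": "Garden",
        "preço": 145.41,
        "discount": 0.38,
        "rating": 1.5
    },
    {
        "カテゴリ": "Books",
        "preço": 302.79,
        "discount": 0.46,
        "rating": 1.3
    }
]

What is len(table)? 6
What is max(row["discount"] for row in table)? 0.46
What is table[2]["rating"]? 4.5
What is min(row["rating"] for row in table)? 1.3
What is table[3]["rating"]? 3.9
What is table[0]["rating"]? 3.6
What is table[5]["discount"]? 0.46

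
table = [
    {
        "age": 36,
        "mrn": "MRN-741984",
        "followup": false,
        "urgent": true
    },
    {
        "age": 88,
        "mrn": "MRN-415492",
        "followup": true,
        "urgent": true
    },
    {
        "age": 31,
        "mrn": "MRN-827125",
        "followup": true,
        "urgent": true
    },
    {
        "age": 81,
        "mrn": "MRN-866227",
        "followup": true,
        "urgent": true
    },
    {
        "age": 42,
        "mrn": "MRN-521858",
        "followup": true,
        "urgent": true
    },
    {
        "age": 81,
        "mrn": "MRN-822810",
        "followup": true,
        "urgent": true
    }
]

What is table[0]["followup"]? False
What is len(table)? 6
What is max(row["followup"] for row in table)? True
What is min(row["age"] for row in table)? 31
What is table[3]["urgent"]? True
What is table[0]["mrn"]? "MRN-741984"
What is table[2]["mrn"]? "MRN-827125"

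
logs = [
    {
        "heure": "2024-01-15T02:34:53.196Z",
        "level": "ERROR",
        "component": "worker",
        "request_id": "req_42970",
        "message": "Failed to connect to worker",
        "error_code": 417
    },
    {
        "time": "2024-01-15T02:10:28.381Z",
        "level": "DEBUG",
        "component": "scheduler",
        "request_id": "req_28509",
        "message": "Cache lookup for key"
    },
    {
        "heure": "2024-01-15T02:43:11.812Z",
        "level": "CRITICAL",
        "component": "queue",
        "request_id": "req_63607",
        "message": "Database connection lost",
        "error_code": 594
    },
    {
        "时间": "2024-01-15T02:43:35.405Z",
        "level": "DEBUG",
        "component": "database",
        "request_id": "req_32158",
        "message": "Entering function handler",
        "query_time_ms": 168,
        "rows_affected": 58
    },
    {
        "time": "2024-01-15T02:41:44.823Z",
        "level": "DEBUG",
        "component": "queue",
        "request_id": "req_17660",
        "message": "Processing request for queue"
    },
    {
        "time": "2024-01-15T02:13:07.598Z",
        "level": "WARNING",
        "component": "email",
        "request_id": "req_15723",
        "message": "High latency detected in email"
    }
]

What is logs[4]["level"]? "DEBUG"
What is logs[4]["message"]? "Processing request for queue"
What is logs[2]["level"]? "CRITICAL"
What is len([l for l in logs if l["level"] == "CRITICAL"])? 1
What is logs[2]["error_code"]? 594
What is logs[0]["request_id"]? "req_42970"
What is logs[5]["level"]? "WARNING"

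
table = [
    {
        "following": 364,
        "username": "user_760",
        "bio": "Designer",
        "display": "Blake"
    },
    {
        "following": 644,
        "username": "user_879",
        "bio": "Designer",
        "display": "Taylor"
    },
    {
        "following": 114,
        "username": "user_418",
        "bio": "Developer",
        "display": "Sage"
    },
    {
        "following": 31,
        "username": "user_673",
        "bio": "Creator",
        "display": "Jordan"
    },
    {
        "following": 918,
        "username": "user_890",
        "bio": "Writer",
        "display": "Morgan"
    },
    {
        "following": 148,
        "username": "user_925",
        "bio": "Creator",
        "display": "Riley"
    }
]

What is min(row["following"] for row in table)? 31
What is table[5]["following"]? 148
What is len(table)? 6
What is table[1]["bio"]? "Designer"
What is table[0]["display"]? "Blake"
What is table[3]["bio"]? "Creator"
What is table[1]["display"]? "Taylor"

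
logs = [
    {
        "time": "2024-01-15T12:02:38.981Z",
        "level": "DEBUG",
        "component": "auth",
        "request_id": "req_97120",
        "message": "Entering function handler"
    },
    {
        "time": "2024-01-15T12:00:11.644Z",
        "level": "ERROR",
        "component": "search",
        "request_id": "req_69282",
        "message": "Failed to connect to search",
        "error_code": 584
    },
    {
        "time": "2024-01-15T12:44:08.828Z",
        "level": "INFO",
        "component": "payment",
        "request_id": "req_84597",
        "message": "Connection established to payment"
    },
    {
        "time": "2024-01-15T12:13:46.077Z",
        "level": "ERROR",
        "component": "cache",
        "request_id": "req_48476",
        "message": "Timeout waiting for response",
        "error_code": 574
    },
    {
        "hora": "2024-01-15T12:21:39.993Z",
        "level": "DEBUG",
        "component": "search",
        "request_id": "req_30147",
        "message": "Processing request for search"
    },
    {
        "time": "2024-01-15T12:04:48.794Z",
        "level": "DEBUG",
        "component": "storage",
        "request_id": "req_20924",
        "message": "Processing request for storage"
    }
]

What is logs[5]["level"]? "DEBUG"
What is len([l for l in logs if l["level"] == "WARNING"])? 0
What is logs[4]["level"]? "DEBUG"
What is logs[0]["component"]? "auth"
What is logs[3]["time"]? "2024-01-15T12:13:46.077Z"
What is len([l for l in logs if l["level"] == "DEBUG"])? 3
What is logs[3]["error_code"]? 574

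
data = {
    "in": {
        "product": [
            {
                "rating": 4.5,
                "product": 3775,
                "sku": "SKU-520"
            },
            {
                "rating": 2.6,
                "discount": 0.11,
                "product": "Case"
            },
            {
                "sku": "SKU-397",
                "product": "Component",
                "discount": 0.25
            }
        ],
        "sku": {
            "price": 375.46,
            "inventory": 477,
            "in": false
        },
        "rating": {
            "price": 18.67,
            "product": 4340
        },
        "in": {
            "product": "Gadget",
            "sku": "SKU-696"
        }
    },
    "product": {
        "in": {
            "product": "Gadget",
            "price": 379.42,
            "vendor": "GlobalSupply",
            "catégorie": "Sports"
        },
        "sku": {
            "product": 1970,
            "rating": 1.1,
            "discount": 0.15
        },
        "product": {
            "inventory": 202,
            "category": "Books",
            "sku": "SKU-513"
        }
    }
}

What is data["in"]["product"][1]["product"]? "Case"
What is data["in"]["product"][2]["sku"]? "SKU-397"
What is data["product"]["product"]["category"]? "Books"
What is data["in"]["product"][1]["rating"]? 2.6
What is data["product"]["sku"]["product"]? 1970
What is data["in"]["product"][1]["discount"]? 0.11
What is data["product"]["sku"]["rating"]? 1.1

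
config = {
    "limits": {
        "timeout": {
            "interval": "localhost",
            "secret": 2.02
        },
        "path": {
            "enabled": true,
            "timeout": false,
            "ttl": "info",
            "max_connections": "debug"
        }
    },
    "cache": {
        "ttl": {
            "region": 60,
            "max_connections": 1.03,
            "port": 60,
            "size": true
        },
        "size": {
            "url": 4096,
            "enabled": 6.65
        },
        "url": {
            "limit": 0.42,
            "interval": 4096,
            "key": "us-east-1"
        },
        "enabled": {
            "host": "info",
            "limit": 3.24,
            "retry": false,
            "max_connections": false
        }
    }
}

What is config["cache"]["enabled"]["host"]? "info"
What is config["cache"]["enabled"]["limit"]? 3.24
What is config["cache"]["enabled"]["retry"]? False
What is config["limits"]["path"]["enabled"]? True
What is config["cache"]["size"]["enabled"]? 6.65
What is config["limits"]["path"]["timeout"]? False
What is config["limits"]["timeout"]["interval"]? "localhost"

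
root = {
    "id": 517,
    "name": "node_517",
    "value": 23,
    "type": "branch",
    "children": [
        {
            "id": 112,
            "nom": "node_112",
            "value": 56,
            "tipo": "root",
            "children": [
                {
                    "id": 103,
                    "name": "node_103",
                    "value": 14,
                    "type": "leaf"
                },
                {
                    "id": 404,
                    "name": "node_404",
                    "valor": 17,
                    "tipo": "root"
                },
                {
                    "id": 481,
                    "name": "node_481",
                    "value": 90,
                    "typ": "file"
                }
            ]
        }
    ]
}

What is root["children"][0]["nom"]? "node_112"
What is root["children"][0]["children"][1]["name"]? "node_404"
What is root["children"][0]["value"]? 56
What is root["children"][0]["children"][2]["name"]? "node_481"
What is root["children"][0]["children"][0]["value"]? 14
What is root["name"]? "node_517"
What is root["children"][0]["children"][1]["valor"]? 17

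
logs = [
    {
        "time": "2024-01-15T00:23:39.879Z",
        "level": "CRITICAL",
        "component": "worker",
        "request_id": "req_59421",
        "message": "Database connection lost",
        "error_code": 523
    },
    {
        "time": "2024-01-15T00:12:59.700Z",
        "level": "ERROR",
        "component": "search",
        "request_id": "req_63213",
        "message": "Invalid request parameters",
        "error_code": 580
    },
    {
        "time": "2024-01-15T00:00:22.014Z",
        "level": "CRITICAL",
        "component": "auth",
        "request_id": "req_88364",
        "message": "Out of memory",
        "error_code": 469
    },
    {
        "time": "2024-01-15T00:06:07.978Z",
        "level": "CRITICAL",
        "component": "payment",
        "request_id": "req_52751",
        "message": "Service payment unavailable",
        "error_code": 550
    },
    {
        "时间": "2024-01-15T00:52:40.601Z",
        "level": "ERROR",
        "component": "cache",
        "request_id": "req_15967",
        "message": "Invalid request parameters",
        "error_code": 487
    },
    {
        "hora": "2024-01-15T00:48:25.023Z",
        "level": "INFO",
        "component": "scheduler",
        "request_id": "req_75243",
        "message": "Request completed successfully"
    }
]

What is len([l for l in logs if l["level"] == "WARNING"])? 0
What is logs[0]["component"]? "worker"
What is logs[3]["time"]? "2024-01-15T00:06:07.978Z"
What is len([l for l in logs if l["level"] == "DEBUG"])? 0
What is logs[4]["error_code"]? 487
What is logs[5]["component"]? "scheduler"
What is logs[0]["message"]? "Database connection lost"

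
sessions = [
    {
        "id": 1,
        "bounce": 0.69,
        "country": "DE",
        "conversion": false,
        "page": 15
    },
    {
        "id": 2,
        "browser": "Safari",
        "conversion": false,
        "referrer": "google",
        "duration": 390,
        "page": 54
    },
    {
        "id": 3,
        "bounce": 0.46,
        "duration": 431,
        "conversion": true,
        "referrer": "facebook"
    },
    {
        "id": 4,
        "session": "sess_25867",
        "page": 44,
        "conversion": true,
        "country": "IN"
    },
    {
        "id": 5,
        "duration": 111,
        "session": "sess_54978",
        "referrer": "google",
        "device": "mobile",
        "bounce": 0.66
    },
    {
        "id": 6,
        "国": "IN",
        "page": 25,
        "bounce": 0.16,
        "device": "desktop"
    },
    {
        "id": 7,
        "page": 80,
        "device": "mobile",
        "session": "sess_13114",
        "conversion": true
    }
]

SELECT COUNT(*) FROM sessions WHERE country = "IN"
1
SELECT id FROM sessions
[1, 2, 3, 4, 5, 6, 7]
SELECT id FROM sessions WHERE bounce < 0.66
[3, 6]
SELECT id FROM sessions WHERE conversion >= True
[3, 4, 7]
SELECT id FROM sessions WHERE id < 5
[1, 2, 3, 4]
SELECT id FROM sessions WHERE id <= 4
[1, 2, 3, 4]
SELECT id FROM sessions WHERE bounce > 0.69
[]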